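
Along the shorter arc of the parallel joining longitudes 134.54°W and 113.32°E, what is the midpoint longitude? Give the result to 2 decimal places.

Signed shortest Δλ from -134.54° to +113.32° is -112.14°.
Midpoint longitude = -134.54° + (-112.14°)/2 = -134.54° − 56.07° = -190.61°.
Normalise into (−180°, 180°]: +169.39°.
(The naïve average (-134.54 + +113.32)/2 = -10.61° is on the wrong side of the globe.)

169.39°E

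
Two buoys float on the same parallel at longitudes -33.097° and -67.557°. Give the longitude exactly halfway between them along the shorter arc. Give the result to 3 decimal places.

-50.327°

Signed shortest Δλ from -33.097° to -67.557° is -34.460°.
Midpoint longitude = -33.097° + (-34.460°)/2 = -33.097° − 17.230° = -50.327°.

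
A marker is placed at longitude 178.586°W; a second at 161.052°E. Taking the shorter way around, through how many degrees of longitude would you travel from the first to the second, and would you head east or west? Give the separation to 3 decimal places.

Raw difference: 161.052 − -178.586 = 339.638°.
Normalise into (−180°, 180°]: 339.638° − 360° = -20.362°.
Negative ⇒ the second point lies to the west; separation 20.362°.

20.362° west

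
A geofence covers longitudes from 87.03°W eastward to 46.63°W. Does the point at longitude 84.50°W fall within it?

Band width going east from -87.03° to -46.63°: ((-46.63 − -87.03) mod 360) = 40.40°.
Offset of -84.50° east of the west edge: ((-84.50 − -87.03) mod 360) = 2.53°.
2.53° ≤ 40.40° ⇒ inside.

Yes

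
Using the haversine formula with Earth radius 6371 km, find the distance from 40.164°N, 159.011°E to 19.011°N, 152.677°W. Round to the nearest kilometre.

5151 km

Δλ = -152.677 − 159.011 = -311.688°; wrapped into (−180°, 180°]: 48.312°.
Δφ = 19.011 − 40.164 = -21.153°.
a = sin²(Δφ/2) + cos φ₁ · cos φ₂ · sin²(Δλ/2) = 0.154685.
c = 2·atan2(√a, √(1−a)) = 0.80844 rad → d = 6371·c ≈ 5150.55 km.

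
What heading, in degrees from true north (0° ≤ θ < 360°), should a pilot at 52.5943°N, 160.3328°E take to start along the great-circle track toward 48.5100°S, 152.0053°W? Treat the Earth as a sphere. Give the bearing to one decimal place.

Δλ = -152.0053 − 160.3328 = -312.3381°; wrapped into (−180°, 180°]: 47.6619°.
θ = atan2( sin Δλ · cos φ₂ , cos φ₁ · sin φ₂ − sin φ₁ · cos φ₂ · cos Δλ )
  = atan2(0.48970, -0.80946) = 148.827° → normalised to [0°, 360°): 148.827°.

148.8°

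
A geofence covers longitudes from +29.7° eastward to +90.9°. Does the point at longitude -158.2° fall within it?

No

Band width going east from +29.7° to +90.9°: ((90.9 − 29.7) mod 360) = 61.2°.
Offset of -158.2° east of the west edge: ((-158.2 − 29.7) mod 360) = 172.1°.
172.1° > 61.2° ⇒ outside.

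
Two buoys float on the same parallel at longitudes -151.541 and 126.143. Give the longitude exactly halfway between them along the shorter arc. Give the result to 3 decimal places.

+167.301°

Signed shortest Δλ from -151.541° to +126.143° is -82.316°.
Midpoint longitude = -151.541° + (-82.316°)/2 = -151.541° − 41.158° = -192.699°.
Normalise into (−180°, 180°]: +167.301°.
(The naïve average (-151.541 + +126.143)/2 = -12.699° is on the wrong side of the globe.)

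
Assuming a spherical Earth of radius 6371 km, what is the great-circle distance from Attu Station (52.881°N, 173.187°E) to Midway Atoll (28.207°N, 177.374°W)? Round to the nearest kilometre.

Δλ = -177.374 − 173.187 = -350.561°; wrapped into (−180°, 180°]: 9.439°.
Δφ = 28.207 − 52.881 = -24.674°.
a = sin²(Δφ/2) + cos φ₁ · cos φ₂ · sin²(Δλ/2) = 0.049251.
c = 2·atan2(√a, √(1−a)) = 0.44758 rad → d = 6371·c ≈ 2851.53 km.

2852 km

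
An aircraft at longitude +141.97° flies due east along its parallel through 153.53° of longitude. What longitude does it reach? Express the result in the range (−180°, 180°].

-64.50°

Start at +141.97°; shift +153.53° → +295.50°.
+295.50° lies outside (−180°, 180°]; subtract 360° → -64.50°.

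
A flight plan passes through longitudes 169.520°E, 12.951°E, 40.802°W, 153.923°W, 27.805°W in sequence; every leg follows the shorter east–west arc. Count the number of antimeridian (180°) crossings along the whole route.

0

Leg 1: +169.520° → +12.951°, shortest Δλ = -156.569° (west) — does not cross 180°.
Leg 2: +12.951° → -40.802°, shortest Δλ = -53.753° (west) — does not cross 180°.
Leg 3: -40.802° → -153.923°, shortest Δλ = -113.121° (west) — does not cross 180°.
Leg 4: -153.923° → -27.805°, shortest Δλ = 126.118° (east) — does not cross 180°.
Total crossings: 0.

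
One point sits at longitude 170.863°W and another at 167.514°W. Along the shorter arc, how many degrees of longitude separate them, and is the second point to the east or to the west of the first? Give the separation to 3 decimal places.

Raw difference: -167.514 − -170.863 = 3.349°.
Normalise into (−180°, 180°]: 3.349° stays 3.349°.
Positive ⇒ the second point lies to the east; separation 3.349°.

3.349° east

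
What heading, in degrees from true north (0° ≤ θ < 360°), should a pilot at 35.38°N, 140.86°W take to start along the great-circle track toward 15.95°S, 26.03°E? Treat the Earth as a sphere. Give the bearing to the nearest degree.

Δλ = 26.03 − -140.86 = 166.89°.
θ = atan2( sin Δλ · cos φ₂ , cos φ₁ · sin φ₂ − sin φ₁ · cos φ₂ · cos Δλ )
  = atan2(0.21809, 0.31815) = 34.431° → normalised to [0°, 360°): 34.431°.

34°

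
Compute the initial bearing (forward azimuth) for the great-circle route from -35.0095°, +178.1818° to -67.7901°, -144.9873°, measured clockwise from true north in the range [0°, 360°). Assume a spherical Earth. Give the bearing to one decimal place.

158.8°

Δλ = -144.9873 − 178.1818 = -323.1691°; wrapped into (−180°, 180°]: 36.8309°.
θ = atan2( sin Δλ · cos φ₂ , cos φ₁ · sin φ₂ − sin φ₁ · cos φ₂ · cos Δλ )
  = atan2(0.22659, -0.58471) = 158.817° → normalised to [0°, 360°): 158.817°.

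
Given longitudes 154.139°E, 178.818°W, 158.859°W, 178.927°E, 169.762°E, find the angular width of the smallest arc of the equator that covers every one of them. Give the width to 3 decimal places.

Sort the longitudes: -178.818°, -158.859°, +154.139°, +169.762°, +178.927°.
Eastward gaps between consecutive values (wrapping around): 19.959°, 312.998°, 15.623°, 9.165°, 2.255°.
Largest gap = 312.998° ⇒ minimal covering band is its complement: 360° − 312.998° = 47.002°.
Band runs from +154.139° eastward to -158.859°, crossing the antimeridian.

47.002°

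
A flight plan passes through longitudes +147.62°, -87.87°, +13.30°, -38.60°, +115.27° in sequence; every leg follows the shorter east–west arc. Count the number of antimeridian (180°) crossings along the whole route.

1

Leg 1: +147.62° → -87.87°, shortest Δλ = 124.51° (east) — crosses 180°.
Leg 2: -87.87° → +13.30°, shortest Δλ = 101.17° (east) — does not cross 180°.
Leg 3: +13.30° → -38.60°, shortest Δλ = -51.9° (west) — does not cross 180°.
Leg 4: -38.60° → +115.27°, shortest Δλ = 153.87° (east) — does not cross 180°.
Total crossings: 1.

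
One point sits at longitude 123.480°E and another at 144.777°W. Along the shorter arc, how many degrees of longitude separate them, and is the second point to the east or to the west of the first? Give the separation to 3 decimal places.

Raw difference: -144.777 − 123.480 = -268.257°.
Normalise into (−180°, 180°]: -268.257° + 360° = 91.743°.
Positive ⇒ the second point lies to the east; separation 91.743°.

91.743° east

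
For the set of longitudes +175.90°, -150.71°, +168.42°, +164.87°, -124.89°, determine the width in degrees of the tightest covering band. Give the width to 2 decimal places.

70.24°

Sort the longitudes: -150.71°, -124.89°, +164.87°, +168.42°, +175.90°.
Eastward gaps between consecutive values (wrapping around): 25.82°, 289.76°, 3.55°, 7.48°, 33.39°.
Largest gap = 289.76° ⇒ minimal covering band is its complement: 360° − 289.76° = 70.24°.
Band runs from +164.87° eastward to -124.89°, crossing the antimeridian.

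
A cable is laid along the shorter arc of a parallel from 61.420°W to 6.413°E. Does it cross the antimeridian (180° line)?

No

Signed shortest Δλ = ((6.413 − -61.420 + 180) mod 360) − 180 = 67.833°.
Going east by 67.833° from -61.420° reaches +6.413° without touching 180°.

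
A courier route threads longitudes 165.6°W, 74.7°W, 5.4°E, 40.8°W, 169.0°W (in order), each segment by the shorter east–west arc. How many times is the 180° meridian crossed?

Leg 1: -165.6° → -74.7°, shortest Δλ = 90.9° (east) — does not cross 180°.
Leg 2: -74.7° → +5.4°, shortest Δλ = 80.1° (east) — does not cross 180°.
Leg 3: +5.4° → -40.8°, shortest Δλ = -46.2° (west) — does not cross 180°.
Leg 4: -40.8° → -169.0°, shortest Δλ = -128.2° (west) — does not cross 180°.
Total crossings: 0.

0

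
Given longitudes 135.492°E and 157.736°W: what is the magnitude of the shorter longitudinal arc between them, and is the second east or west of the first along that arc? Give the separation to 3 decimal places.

66.772° east

Raw difference: -157.736 − 135.492 = -293.228°.
Normalise into (−180°, 180°]: -293.228° + 360° = 66.772°.
Positive ⇒ the second point lies to the east; separation 66.772°.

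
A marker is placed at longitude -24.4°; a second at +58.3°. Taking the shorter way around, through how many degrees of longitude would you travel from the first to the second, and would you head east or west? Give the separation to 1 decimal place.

Raw difference: 58.3 − -24.4 = 82.7°.
Normalise into (−180°, 180°]: 82.7° stays 82.7°.
Positive ⇒ the second point lies to the east; separation 82.7°.

82.7° east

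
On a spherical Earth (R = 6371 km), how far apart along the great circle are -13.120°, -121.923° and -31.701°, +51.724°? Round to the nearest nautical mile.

Δλ = 51.724 − -121.923 = 173.647°.
Δφ = -31.701 − -13.120 = -18.581°.
a = sin²(Δφ/2) + cos φ₁ · cos φ₂ · sin²(Δλ/2) = 0.852112.
c = 2·atan2(√a, √(1−a)) = 2.35213 rad → d = 6371·c ≈ 14985.39 km ≈ 8091.47 nmi.

8091 nmi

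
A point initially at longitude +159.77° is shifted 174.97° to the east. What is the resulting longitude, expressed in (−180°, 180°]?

-25.26°

Start at +159.77°; shift +174.97° → +334.74°.
+334.74° lies outside (−180°, 180°]; subtract 360° → -25.26°.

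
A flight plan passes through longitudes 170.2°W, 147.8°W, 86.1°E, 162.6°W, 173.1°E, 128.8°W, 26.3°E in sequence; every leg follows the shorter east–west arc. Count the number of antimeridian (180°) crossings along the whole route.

4

Leg 1: -170.2° → -147.8°, shortest Δλ = 22.4° (east) — does not cross 180°.
Leg 2: -147.8° → +86.1°, shortest Δλ = -126.1° (west) — crosses 180°.
Leg 3: +86.1° → -162.6°, shortest Δλ = 111.3° (east) — crosses 180°.
Leg 4: -162.6° → +173.1°, shortest Δλ = -24.3° (west) — crosses 180°.
Leg 5: +173.1° → -128.8°, shortest Δλ = 58.1° (east) — crosses 180°.
Leg 6: -128.8° → +26.3°, shortest Δλ = 155.1° (east) — does not cross 180°.
Total crossings: 4.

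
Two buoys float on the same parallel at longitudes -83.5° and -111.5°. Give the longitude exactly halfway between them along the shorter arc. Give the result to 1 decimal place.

-97.5°

Signed shortest Δλ from -83.5° to -111.5° is -28.0°.
Midpoint longitude = -83.5° + (-28.0°)/2 = -83.5° − 14.0° = -97.5°.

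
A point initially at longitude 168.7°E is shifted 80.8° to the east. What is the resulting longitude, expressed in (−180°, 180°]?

110.5°W

Start at +168.7°; shift +80.8° → +249.5°.
+249.5° lies outside (−180°, 180°]; subtract 360° → -110.5°.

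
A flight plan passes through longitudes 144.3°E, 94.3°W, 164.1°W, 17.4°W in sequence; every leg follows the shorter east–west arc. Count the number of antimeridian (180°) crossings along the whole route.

1

Leg 1: +144.3° → -94.3°, shortest Δλ = 121.4° (east) — crosses 180°.
Leg 2: -94.3° → -164.1°, shortest Δλ = -69.8° (west) — does not cross 180°.
Leg 3: -164.1° → -17.4°, shortest Δλ = 146.7° (east) — does not cross 180°.
Total crossings: 1.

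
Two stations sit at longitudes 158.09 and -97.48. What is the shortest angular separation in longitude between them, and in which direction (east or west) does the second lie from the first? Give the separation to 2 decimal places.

104.43° east

Raw difference: -97.48 − 158.09 = -255.57°.
Normalise into (−180°, 180°]: -255.57° + 360° = 104.43°.
Positive ⇒ the second point lies to the east; separation 104.43°.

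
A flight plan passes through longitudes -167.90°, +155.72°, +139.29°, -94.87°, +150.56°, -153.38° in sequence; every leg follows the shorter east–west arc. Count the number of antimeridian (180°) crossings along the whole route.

Leg 1: -167.90° → +155.72°, shortest Δλ = -36.38° (west) — crosses 180°.
Leg 2: +155.72° → +139.29°, shortest Δλ = -16.43° (west) — does not cross 180°.
Leg 3: +139.29° → -94.87°, shortest Δλ = 125.84° (east) — crosses 180°.
Leg 4: -94.87° → +150.56°, shortest Δλ = -114.57° (west) — crosses 180°.
Leg 5: +150.56° → -153.38°, shortest Δλ = 56.06° (east) — crosses 180°.
Total crossings: 4.

4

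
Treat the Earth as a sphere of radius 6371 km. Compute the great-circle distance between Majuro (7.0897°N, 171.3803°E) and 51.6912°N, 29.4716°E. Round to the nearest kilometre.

Δλ = 29.4716 − 171.3803 = -141.9087°.
Δφ = 51.6912 − 7.0897 = 44.6015°.
a = sin²(Δφ/2) + cos φ₁ · cos φ₂ · sin²(Δλ/2) = 0.693650.
c = 2·atan2(√a, √(1−a)) = 1.96850 rad → d = 6371·c ≈ 12541.30 km.

12541 km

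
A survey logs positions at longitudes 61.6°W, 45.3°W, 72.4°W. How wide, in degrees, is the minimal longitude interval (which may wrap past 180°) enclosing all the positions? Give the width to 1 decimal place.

27.1°

Sort the longitudes: -72.4°, -61.6°, -45.3°.
Eastward gaps between consecutive values (wrapping around): 10.8°, 16.3°, 332.9°.
Largest gap = 332.9° ⇒ minimal covering band is its complement: 360° − 332.9° = 27.1°.
Band runs from -72.4° eastward to -45.3°.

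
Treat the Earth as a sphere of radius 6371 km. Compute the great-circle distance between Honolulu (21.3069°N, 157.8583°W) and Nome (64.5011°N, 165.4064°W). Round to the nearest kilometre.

4835 km

Δλ = -165.4064 − -157.8583 = -7.5481°.
Δφ = 64.5011 − 21.3069 = 43.1942°.
a = sin²(Δφ/2) + cos φ₁ · cos φ₂ · sin²(Δλ/2) = 0.137219.
c = 2·atan2(√a, √(1−a)) = 0.75894 rad → d = 6371·c ≈ 4835.24 km.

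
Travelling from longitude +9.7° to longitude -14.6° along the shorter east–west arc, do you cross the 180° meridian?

Signed shortest Δλ = ((-14.6 − 9.7 + 180) mod 360) − 180 = -24.3°.
Going west by 24.3° from +9.7° reaches -14.6° without touching 180°.

No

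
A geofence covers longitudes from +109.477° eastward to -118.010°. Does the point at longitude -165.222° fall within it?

Yes

Band width going east from +109.477° to -118.010°: ((-118.010 − 109.477) mod 360) = 132.513°.
Offset of -165.222° east of the west edge: ((-165.222 − 109.477) mod 360) = 85.301°.
85.301° ≤ 132.513° ⇒ inside.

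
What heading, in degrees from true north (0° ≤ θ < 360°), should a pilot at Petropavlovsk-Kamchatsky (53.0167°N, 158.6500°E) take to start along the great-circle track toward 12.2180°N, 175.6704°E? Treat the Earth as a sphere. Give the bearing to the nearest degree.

Δλ = 175.6704 − 158.6500 = 17.0204°.
θ = atan2( sin Δλ · cos φ₂ , cos φ₁ · sin φ₂ − sin φ₁ · cos φ₂ · cos Δλ )
  = atan2(0.28608, -0.61921) = 155.202° → normalised to [0°, 360°): 155.202°.

155°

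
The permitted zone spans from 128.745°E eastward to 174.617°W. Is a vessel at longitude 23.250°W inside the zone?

Band width going east from +128.745° to -174.617°: ((-174.617 − 128.745) mod 360) = 56.638°.
Offset of -23.250° east of the west edge: ((-23.250 − 128.745) mod 360) = 208.005°.
208.005° > 56.638° ⇒ outside.

No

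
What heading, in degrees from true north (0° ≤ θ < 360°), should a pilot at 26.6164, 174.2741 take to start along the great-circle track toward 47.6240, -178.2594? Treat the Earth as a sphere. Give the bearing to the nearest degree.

Δλ = -178.2594 − 174.2741 = -352.5335°; wrapped into (−180°, 180°]: 7.4665°.
θ = atan2( sin Δλ · cos φ₂ , cos φ₁ · sin φ₂ − sin φ₁ · cos φ₂ · cos Δλ )
  = atan2(0.08758, 0.36105) = 13.635° → normalised to [0°, 360°): 13.635°.

14°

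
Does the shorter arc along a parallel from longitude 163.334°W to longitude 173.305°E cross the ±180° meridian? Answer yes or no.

Yes

Naïve |173.305 − -163.334| = 336.639° > 180°, so the shorter arc goes the other way round — across 180°.
Signed shortest Δλ = ((173.305 − -163.334 + 180) mod 360) − 180 = -23.361°.
Going west by 23.361° from -163.334° passes through 180° before reaching +173.305°.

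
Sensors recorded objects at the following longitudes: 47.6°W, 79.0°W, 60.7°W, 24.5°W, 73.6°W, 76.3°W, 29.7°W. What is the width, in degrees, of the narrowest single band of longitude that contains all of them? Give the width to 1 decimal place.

Sort the longitudes: -79.0°, -76.3°, -73.6°, -60.7°, -47.6°, -29.7°, -24.5°.
Eastward gaps between consecutive values (wrapping around): 2.7°, 2.7°, 12.9°, 13.1°, 17.9°, 5.2°, 305.5°.
Largest gap = 305.5° ⇒ minimal covering band is its complement: 360° − 305.5° = 54.5°.
Band runs from -79.0° eastward to -24.5°.

54.5°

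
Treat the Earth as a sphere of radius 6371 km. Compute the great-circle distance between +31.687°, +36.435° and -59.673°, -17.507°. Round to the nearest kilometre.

11294 km

Δλ = -17.507 − 36.435 = -53.942°.
Δφ = -59.673 − 31.687 = -91.360°.
a = sin²(Δφ/2) + cos φ₁ · cos φ₂ · sin²(Δλ/2) = 0.600248.
c = 2·atan2(√a, √(1−a)) = 1.77266 rad → d = 6371·c ≈ 11293.62 km.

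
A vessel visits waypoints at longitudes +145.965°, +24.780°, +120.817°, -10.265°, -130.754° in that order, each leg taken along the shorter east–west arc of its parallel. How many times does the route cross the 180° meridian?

0

Leg 1: +145.965° → +24.780°, shortest Δλ = -121.185° (west) — does not cross 180°.
Leg 2: +24.780° → +120.817°, shortest Δλ = 96.037° (east) — does not cross 180°.
Leg 3: +120.817° → -10.265°, shortest Δλ = -131.082° (west) — does not cross 180°.
Leg 4: -10.265° → -130.754°, shortest Δλ = -120.489° (west) — does not cross 180°.
Total crossings: 0.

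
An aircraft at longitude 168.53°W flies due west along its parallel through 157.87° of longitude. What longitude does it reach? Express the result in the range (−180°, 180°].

Start at -168.53°; shift −157.87° → -326.40°.
-326.40° lies outside (−180°, 180°]; add 360° → +33.60°.

33.60°E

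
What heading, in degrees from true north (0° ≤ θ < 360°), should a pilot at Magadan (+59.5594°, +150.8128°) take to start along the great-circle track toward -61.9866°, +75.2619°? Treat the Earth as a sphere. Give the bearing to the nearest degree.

220°

Δλ = 75.2619 − 150.8128 = -75.5509°.
θ = atan2( sin Δλ · cos φ₂ , cos φ₁ · sin φ₂ − sin φ₁ · cos φ₂ · cos Δλ )
  = atan2(-0.45482, -0.54832) = -140.325° → normalised to [0°, 360°): 219.675°.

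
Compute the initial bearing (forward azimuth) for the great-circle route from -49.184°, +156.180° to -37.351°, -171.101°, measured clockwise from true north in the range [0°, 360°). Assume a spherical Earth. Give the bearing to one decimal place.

Δλ = -171.101 − 156.180 = -327.281°; wrapped into (−180°, 180°]: 32.719°.
θ = atan2( sin Δλ · cos φ₂ , cos φ₁ · sin φ₂ − sin φ₁ · cos φ₂ · cos Δλ )
  = atan2(0.42968, 0.10960) = 75.690° → normalised to [0°, 360°): 75.690°.

75.7°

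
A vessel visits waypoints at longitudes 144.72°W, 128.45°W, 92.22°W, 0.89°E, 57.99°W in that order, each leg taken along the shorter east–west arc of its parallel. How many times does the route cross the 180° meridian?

Leg 1: -144.72° → -128.45°, shortest Δλ = 16.27° (east) — does not cross 180°.
Leg 2: -128.45° → -92.22°, shortest Δλ = 36.23° (east) — does not cross 180°.
Leg 3: -92.22° → +0.89°, shortest Δλ = 93.11° (east) — does not cross 180°.
Leg 4: +0.89° → -57.99°, shortest Δλ = -58.88° (west) — does not cross 180°.
Total crossings: 0.

0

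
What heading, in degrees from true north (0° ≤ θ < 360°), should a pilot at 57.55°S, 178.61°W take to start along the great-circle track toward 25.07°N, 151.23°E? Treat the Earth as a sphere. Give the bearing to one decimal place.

Δλ = 151.23 − -178.61 = 329.84°; wrapped into (−180°, 180°]: -30.16°.
θ = atan2( sin Δλ · cos φ₂ , cos φ₁ · sin φ₂ − sin φ₁ · cos φ₂ · cos Δλ )
  = atan2(-0.45508, 0.88824) = -27.128° → normalised to [0°, 360°): 332.872°.

332.9°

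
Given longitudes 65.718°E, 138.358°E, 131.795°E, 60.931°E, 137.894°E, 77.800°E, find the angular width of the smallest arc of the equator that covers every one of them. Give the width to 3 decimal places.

77.427°

Sort the longitudes: +60.931°, +65.718°, +77.800°, +131.795°, +137.894°, +138.358°.
Eastward gaps between consecutive values (wrapping around): 4.787°, 12.082°, 53.995°, 6.099°, 0.464°, 282.573°.
Largest gap = 282.573° ⇒ minimal covering band is its complement: 360° − 282.573° = 77.427°.
Band runs from +60.931° eastward to +138.358°.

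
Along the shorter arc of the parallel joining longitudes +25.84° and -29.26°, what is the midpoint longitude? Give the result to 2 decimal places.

Signed shortest Δλ from +25.84° to -29.26° is -55.10°.
Midpoint longitude = +25.84° + (-55.10°)/2 = +25.84° − 27.55° = -1.71°.

-1.71°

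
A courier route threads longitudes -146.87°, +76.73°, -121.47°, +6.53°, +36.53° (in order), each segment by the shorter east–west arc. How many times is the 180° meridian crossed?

2

Leg 1: -146.87° → +76.73°, shortest Δλ = -136.4° (west) — crosses 180°.
Leg 2: +76.73° → -121.47°, shortest Δλ = 161.8° (east) — crosses 180°.
Leg 3: -121.47° → +6.53°, shortest Δλ = 128.0° (east) — does not cross 180°.
Leg 4: +6.53° → +36.53°, shortest Δλ = 30.0° (east) — does not cross 180°.
Total crossings: 2.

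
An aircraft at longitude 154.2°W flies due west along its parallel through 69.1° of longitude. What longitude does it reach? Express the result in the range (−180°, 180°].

Start at -154.2°; shift −69.1° → -223.3°.
-223.3° lies outside (−180°, 180°]; add 360° → +136.7°.

136.7°E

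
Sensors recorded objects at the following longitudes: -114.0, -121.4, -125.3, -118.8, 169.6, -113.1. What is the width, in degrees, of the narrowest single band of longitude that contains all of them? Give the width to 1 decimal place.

Sort the longitudes: -125.3°, -121.4°, -118.8°, -114.0°, -113.1°, +169.6°.
Eastward gaps between consecutive values (wrapping around): 3.9°, 2.6°, 4.8°, 0.9°, 282.7°, 65.1°.
Largest gap = 282.7° ⇒ minimal covering band is its complement: 360° − 282.7° = 77.3°.
Band runs from +169.6° eastward to -113.1°, crossing the antimeridian.

77.3°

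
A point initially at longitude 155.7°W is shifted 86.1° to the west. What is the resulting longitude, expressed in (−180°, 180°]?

118.2°E

Start at -155.7°; shift −86.1° → -241.8°.
-241.8° lies outside (−180°, 180°]; add 360° → +118.2°.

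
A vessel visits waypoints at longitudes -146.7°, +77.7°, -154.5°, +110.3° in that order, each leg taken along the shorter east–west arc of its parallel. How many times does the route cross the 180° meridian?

3

Leg 1: -146.7° → +77.7°, shortest Δλ = -135.6° (west) — crosses 180°.
Leg 2: +77.7° → -154.5°, shortest Δλ = 127.8° (east) — crosses 180°.
Leg 3: -154.5° → +110.3°, shortest Δλ = -95.2° (west) — crosses 180°.
Total crossings: 3.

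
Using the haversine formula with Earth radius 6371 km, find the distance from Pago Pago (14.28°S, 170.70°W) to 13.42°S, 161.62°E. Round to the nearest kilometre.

Δλ = 161.62 − -170.70 = 332.32°; wrapped into (−180°, 180°]: -27.68°.
Δφ = -13.42 − -14.28 = 0.86°.
a = sin²(Δφ/2) + cos φ₁ · cos φ₂ · sin²(Δλ/2) = 0.053996.
c = 2·atan2(√a, √(1−a)) = 0.46903 rad → d = 6371·c ≈ 2988.18 km.

2988 km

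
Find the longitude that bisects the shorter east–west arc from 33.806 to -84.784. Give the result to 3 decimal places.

-25.489°

Signed shortest Δλ from +33.806° to -84.784° is -118.590°.
Midpoint longitude = +33.806° + (-118.590°)/2 = +33.806° − 59.295° = -25.489°.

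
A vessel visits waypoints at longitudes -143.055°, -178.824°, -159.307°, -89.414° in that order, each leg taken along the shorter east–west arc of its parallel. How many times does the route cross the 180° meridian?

0

Leg 1: -143.055° → -178.824°, shortest Δλ = -35.769° (west) — does not cross 180°.
Leg 2: -178.824° → -159.307°, shortest Δλ = 19.517° (east) — does not cross 180°.
Leg 3: -159.307° → -89.414°, shortest Δλ = 69.893° (east) — does not cross 180°.
Total crossings: 0.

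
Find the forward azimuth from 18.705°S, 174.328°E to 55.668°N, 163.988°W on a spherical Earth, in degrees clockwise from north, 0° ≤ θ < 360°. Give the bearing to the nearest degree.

Δλ = -163.988 − 174.328 = -338.316°; wrapped into (−180°, 180°]: 21.684°.
θ = atan2( sin Δλ · cos φ₂ , cos φ₁ · sin φ₂ − sin φ₁ · cos φ₂ · cos Δλ )
  = atan2(0.20839, 0.95024) = 12.369° → normalised to [0°, 360°): 12.369°.

12°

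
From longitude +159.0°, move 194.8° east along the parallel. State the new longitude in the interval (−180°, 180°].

Start at +159.0°; shift +194.8° → +353.8°.
+353.8° lies outside (−180°, 180°]; subtract 360° → -6.2°.

-6.2°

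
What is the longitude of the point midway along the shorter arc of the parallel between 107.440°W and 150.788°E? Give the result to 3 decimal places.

158.326°W

Signed shortest Δλ from -107.440° to +150.788° is -101.772°.
Midpoint longitude = -107.440° + (-101.772°)/2 = -107.440° − 50.886° = -158.326°.
(The naïve average (-107.440 + +150.788)/2 = 21.674° is on the wrong side of the globe.)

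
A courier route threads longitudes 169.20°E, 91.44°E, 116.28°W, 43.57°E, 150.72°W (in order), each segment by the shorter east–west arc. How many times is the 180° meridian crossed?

Leg 1: +169.20° → +91.44°, shortest Δλ = -77.76° (west) — does not cross 180°.
Leg 2: +91.44° → -116.28°, shortest Δλ = 152.28° (east) — crosses 180°.
Leg 3: -116.28° → +43.57°, shortest Δλ = 159.85° (east) — does not cross 180°.
Leg 4: +43.57° → -150.72°, shortest Δλ = 165.71° (east) — crosses 180°.
Total crossings: 2.

2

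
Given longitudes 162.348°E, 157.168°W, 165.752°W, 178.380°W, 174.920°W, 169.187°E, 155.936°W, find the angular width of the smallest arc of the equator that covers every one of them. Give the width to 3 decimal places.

41.716°

Sort the longitudes: -178.380°, -174.920°, -165.752°, -157.168°, -155.936°, +162.348°, +169.187°.
Eastward gaps between consecutive values (wrapping around): 3.460°, 9.168°, 8.584°, 1.232°, 318.284°, 6.839°, 12.433°.
Largest gap = 318.284° ⇒ minimal covering band is its complement: 360° − 318.284° = 41.716°.
Band runs from +162.348° eastward to -155.936°, crossing the antimeridian.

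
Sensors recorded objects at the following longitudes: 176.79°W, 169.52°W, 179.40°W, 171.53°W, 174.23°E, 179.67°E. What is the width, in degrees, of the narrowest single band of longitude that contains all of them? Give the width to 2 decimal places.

Sort the longitudes: -179.40°, -176.79°, -171.53°, -169.52°, +174.23°, +179.67°.
Eastward gaps between consecutive values (wrapping around): 2.61°, 5.26°, 2.01°, 343.75°, 5.44°, 0.93°.
Largest gap = 343.75° ⇒ minimal covering band is its complement: 360° − 343.75° = 16.25°.
Band runs from +174.23° eastward to -169.52°, crossing the antimeridian.

16.25°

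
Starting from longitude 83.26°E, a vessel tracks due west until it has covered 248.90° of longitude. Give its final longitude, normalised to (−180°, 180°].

165.64°W

Start at +83.26°; shift −248.90° → -165.64°.
-165.64° already lies in (−180°, 180°].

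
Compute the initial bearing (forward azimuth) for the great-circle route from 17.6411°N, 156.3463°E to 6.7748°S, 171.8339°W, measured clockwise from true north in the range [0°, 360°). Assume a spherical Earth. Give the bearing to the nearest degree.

125°

Δλ = -171.8339 − 156.3463 = -328.1802°; wrapped into (−180°, 180°]: 31.8198°.
θ = atan2( sin Δλ · cos φ₂ , cos φ₁ · sin φ₂ − sin φ₁ · cos φ₂ · cos Δλ )
  = atan2(0.52357, -0.36813) = 125.112° → normalised to [0°, 360°): 125.112°.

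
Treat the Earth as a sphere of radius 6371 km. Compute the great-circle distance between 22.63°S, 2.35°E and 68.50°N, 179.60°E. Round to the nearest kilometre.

14911 km

Δλ = 179.60 − 2.35 = 177.25°.
Δφ = 68.50 − -22.63 = 91.13°.
a = sin²(Δφ/2) + cos φ₁ · cos φ₂ · sin²(Δλ/2) = 0.847950.
c = 2·atan2(√a, √(1−a)) = 2.34047 rad → d = 6371·c ≈ 14911.12 km.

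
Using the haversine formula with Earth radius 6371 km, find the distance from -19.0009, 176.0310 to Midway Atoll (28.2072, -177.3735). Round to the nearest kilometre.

5297 km

Δλ = -177.3735 − 176.0310 = -353.4045°; wrapped into (−180°, 180°]: 6.5955°.
Δφ = 28.2072 − -19.0009 = 47.2081°.
a = sin²(Δφ/2) + cos φ₁ · cos φ₂ · sin²(Δλ/2) = 0.163088.
c = 2·atan2(√a, √(1−a)) = 0.83143 rad → d = 6371·c ≈ 5297.01 km.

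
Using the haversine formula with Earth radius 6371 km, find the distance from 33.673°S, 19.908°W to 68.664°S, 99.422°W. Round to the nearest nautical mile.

3311 nmi

Δλ = -99.422 − -19.908 = -79.514°.
Δφ = -68.664 − -33.673 = -34.991°.
a = sin²(Δφ/2) + cos φ₁ · cos φ₂ · sin²(Δλ/2) = 0.214221.
c = 2·atan2(√a, √(1−a)) = 0.96239 rad → d = 6371·c ≈ 6131.40 km ≈ 3310.69 nmi.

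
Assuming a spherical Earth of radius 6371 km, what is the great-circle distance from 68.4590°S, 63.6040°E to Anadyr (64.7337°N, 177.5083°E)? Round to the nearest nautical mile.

Δλ = 177.5083 − 63.6040 = 113.9043°.
Δφ = 64.7337 − -68.4590 = 133.1927°.
a = sin²(Δφ/2) + cos φ₁ · cos φ₂ · sin²(Δλ/2) = 0.952337.
c = 2·atan2(√a, √(1−a)) = 2.70141 rad → d = 6371·c ≈ 17210.68 km ≈ 9293.02 nmi.

9293 nmi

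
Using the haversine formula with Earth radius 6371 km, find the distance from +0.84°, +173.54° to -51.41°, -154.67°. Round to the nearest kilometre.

Δλ = -154.67 − 173.54 = -328.21°; wrapped into (−180°, 180°]: 31.79°.
Δφ = -51.41 − 0.84 = -52.25°.
a = sin²(Δφ/2) + cos φ₁ · cos φ₂ · sin²(Δλ/2) = 0.240672.
c = 2·atan2(√a, √(1−a)) = 1.02552 rad → d = 6371·c ≈ 6533.57 km.

6534 km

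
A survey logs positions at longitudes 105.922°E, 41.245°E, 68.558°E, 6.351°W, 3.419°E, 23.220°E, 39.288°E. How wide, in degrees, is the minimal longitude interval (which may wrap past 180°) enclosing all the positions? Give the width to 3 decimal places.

Sort the longitudes: -6.351°, +3.419°, +23.220°, +39.288°, +41.245°, +68.558°, +105.922°.
Eastward gaps between consecutive values (wrapping around): 9.770°, 19.801°, 16.068°, 1.957°, 27.313°, 37.364°, 247.727°.
Largest gap = 247.727° ⇒ minimal covering band is its complement: 360° − 247.727° = 112.273°.
Band runs from -6.351° eastward to +105.922°.

112.273°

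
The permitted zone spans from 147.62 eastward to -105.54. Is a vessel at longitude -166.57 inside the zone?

Band width going east from +147.62° to -105.54°: ((-105.54 − 147.62) mod 360) = 106.84°.
Offset of -166.57° east of the west edge: ((-166.57 − 147.62) mod 360) = 45.81°.
45.81° ≤ 106.84° ⇒ inside.

Yes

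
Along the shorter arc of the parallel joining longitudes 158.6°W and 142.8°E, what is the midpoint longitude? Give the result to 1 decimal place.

172.1°E

Signed shortest Δλ from -158.6° to +142.8° is -58.6°.
Midpoint longitude = -158.6° + (-58.6°)/2 = -158.6° − 29.3° = -187.9°.
Normalise into (−180°, 180°]: +172.1°.
(The naïve average (-158.6 + +142.8)/2 = -7.9° is on the wrong side of the globe.)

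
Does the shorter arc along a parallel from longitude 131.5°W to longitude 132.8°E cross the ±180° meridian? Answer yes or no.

Naïve |132.8 − -131.5| = 264.3° > 180°, so the shorter arc goes the other way round — across 180°.
Signed shortest Δλ = ((132.8 − -131.5 + 180) mod 360) − 180 = -95.7°.
Going west by 95.7° from -131.5° passes through 180° before reaching +132.8°.

Yes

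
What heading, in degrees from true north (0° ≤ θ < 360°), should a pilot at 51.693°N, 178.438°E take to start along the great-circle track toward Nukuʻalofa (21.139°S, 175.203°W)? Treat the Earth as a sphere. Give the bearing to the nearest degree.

174°

Δλ = -175.203 − 178.438 = -353.641°; wrapped into (−180°, 180°]: 6.359°.
θ = atan2( sin Δλ · cos φ₂ , cos φ₁ · sin φ₂ − sin φ₁ · cos φ₂ · cos Δλ )
  = atan2(0.10330, -0.95094) = 173.800° → normalised to [0°, 360°): 173.800°.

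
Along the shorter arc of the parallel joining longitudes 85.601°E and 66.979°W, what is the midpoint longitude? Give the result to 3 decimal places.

9.311°E

Signed shortest Δλ from +85.601° to -66.979° is -152.580°.
Midpoint longitude = +85.601° + (-152.580°)/2 = +85.601° − 76.290° = +9.311°.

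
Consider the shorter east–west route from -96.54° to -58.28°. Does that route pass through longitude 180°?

Signed shortest Δλ = ((-58.28 − -96.54 + 180) mod 360) − 180 = 38.26°.
Going east by 38.26° from -96.54° reaches -58.28° without touching 180°.

No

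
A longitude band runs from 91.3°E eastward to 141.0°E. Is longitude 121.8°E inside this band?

Band width going east from +91.3° to +141.0°: ((141.0 − 91.3) mod 360) = 49.7°.
Offset of +121.8° east of the west edge: ((121.8 − 91.3) mod 360) = 30.5°.
30.5° ≤ 49.7° ⇒ inside.

Yes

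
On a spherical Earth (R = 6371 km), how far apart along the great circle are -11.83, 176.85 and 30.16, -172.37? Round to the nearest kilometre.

Δλ = -172.37 − 176.85 = -349.22°; wrapped into (−180°, 180°]: 10.78°.
Δφ = 30.16 − -11.83 = 41.99°.
a = sin²(Δφ/2) + cos φ₁ · cos φ₂ · sin²(Δλ/2) = 0.135836.
c = 2·atan2(√a, √(1−a)) = 0.75492 rad → d = 6371·c ≈ 4809.59 km.

4810 km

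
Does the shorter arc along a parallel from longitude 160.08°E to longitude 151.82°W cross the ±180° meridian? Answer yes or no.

Yes

Naïve |-151.82 − 160.08| = 311.9° > 180°, so the shorter arc goes the other way round — across 180°.
Signed shortest Δλ = ((-151.82 − 160.08 + 180) mod 360) − 180 = 48.1°.
Going east by 48.1° from +160.08° passes through 180° before reaching -151.82°.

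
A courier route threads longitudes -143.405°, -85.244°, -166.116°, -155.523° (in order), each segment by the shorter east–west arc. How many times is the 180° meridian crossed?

0

Leg 1: -143.405° → -85.244°, shortest Δλ = 58.161° (east) — does not cross 180°.
Leg 2: -85.244° → -166.116°, shortest Δλ = -80.872° (west) — does not cross 180°.
Leg 3: -166.116° → -155.523°, shortest Δλ = 10.593° (east) — does not cross 180°.
Total crossings: 0.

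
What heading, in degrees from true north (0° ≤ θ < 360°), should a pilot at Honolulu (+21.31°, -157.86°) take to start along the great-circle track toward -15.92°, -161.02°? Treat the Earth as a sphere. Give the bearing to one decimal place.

Δλ = -161.02 − -157.86 = -3.16°.
θ = atan2( sin Δλ · cos φ₂ , cos φ₁ · sin φ₂ − sin φ₁ · cos φ₂ · cos Δλ )
  = atan2(-0.05301, -0.60448) = -174.988° → normalised to [0°, 360°): 185.012°.

185.0°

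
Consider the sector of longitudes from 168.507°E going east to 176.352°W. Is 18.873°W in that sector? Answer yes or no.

No

Band width going east from +168.507° to -176.352°: ((-176.352 − 168.507) mod 360) = 15.141°.
Offset of -18.873° east of the west edge: ((-18.873 − 168.507) mod 360) = 172.620°.
172.620° > 15.141° ⇒ outside.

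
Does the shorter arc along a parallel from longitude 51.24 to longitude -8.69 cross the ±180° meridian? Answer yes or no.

Signed shortest Δλ = ((-8.69 − 51.24 + 180) mod 360) − 180 = -59.93°.
Going west by 59.93° from +51.24° reaches -8.69° without touching 180°.

No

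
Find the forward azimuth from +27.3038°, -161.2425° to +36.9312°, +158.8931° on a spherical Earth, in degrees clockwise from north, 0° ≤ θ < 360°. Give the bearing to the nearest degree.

296°

Δλ = 158.8931 − -161.2425 = 320.1356°; wrapped into (−180°, 180°]: -39.8644°.
θ = atan2( sin Δλ · cos φ₂ , cos φ₁ · sin φ₂ − sin φ₁ · cos φ₂ · cos Δλ )
  = atan2(-0.51237, 0.25247) = -63.768° → normalised to [0°, 360°): 296.232°.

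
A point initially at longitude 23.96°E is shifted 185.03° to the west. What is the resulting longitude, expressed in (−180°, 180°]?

161.07°W

Start at +23.96°; shift −185.03° → -161.07°.
-161.07° already lies in (−180°, 180°].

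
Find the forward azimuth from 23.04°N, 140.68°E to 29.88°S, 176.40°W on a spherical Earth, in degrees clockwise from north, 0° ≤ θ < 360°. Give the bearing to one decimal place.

140.1°

Δλ = -176.40 − 140.68 = -317.08°; wrapped into (−180°, 180°]: 42.92°.
θ = atan2( sin Δλ · cos φ₂ , cos φ₁ · sin φ₂ − sin φ₁ · cos φ₂ · cos Δλ )
  = atan2(0.59045, -0.70695) = 140.131° → normalised to [0°, 360°): 140.131°.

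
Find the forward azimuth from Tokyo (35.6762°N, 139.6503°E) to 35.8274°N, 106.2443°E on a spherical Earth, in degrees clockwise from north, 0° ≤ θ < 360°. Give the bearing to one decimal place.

280.3°

Δλ = 106.2443 − 139.6503 = -33.4060°.
θ = atan2( sin Δλ · cos φ₂ , cos φ₁ · sin φ₂ − sin φ₁ · cos φ₂ · cos Δλ )
  = atan2(-0.44639, 0.08076) = -79.745° → normalised to [0°, 360°): 280.255°.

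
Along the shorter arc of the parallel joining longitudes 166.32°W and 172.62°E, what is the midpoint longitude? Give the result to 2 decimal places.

Signed shortest Δλ from -166.32° to +172.62° is -21.06°.
Midpoint longitude = -166.32° + (-21.06°)/2 = -166.32° − 10.53° = -176.85°.
(The naïve average (-166.32 + +172.62)/2 = 3.15° is on the wrong side of the globe.)

176.85°W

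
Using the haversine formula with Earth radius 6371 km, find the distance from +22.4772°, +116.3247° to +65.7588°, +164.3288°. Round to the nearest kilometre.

5888 km

Δλ = 164.3288 − 116.3247 = 48.0041°.
Δφ = 65.7588 − 22.4772 = 43.2816°.
a = sin²(Δφ/2) + cos φ₁ · cos φ₂ · sin²(Δλ/2) = 0.198778.
c = 2·atan2(√a, √(1−a)) = 0.92424 rad → d = 6371·c ≈ 5888.30 km.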